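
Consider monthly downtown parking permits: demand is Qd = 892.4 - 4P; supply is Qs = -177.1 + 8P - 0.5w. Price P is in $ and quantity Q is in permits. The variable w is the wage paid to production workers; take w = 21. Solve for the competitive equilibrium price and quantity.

P* = 90, Q* = 532.4

With w = 21, supply is Qs = -187.6 + 8P.
The market clears where 892.4 - 4P = -187.6 + 8P. Rearranging, 12P = 1080, hence P* = 90.
Substitute back: Q* = 892.4 - 4(90) = 532.4.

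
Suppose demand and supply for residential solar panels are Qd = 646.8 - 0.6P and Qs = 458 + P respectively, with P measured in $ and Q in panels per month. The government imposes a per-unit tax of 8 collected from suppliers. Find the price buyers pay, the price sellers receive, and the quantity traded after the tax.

With a tax of 8 on suppliers, they supply based on the net price P_s = P_b - 8, so Qs = 450 + P_b.
Equate demand and the shifted supply: 646.8 - 0.6P_b = 450 + P_b, giving 1.6P_b = 196.8, so P_b = 123.
So P_s = 115 and the quantity traded is Q = 646.8 - 0.6(123) = 573.

P_b = 123, P_s = 115, Q = 573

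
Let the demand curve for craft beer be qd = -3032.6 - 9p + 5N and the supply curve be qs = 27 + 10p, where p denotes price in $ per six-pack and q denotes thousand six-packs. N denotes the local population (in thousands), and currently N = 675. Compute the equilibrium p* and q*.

p* = 16.6, q* = 193

With N = 675, demand is qd = 342.4 - 9p.
Set qd = qs: 342.4 - 9p = 27 + 10p, so 315.4 = 19p and p* = 16.6.
From the demand curve, q* = 342.4 - 9(16.6) = 193.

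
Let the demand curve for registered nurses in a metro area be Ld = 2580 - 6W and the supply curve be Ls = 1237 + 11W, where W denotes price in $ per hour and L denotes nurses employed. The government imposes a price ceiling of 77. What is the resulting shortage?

Shortage = 34

With W fixed at 77, quantity demanded is 2118 and quantity supplied is 2084.
Shortage = Ld - Ls = 2118 - 2084 = 34.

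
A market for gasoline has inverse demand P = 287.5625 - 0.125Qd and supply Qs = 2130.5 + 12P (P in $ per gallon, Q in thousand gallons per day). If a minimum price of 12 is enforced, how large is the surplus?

In direct form, Qd = 2300.5 - 8P.
At P = 12: Qd = 2204.5 and Qs = 2274.5.
Surplus = Qs - Qd = 2274.5 - 2204.5 = 70.

Surplus = 70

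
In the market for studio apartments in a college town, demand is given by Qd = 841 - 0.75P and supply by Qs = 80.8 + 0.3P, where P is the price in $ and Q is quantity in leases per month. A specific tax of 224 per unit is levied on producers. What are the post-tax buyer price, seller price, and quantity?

P_b = 788, P_s = 564, Q = 250

The tax drives a wedge P_b - P_s = 224. Substituting P_s = P_b - 224 into supply: Qs = 13.6 + 0.3P_b.
Set Qd = Qs: 841 - 0.75P_b = 13.6 + 0.3P_b, so 827.4 = 1.05P_b and P_b = 788.
Then P_s = 788 - 224 = 564 and Q = 841 - 0.75(788) = 250.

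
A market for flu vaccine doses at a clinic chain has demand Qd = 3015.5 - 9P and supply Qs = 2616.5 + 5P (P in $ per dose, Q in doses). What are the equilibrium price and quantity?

Equating demand and supply, 3015.5 - 9P = 2616.5 + 5P gives 14P = 399, so P* = 28.5.
From the demand curve, Q* = 3015.5 - 9(28.5) = 2759.

P* = 28.5, Q* = 2759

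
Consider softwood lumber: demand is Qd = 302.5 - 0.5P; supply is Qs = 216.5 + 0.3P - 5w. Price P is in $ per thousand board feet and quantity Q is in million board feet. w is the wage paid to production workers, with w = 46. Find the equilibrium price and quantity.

With w = 46, supply is Qs = -13.5 + 0.3P.
Set Qd = Qs: 302.5 - 0.5P = -13.5 + 0.3P, so 316 = 0.8P and P* = 395.
Plugging P* into demand: Q* = 302.5 - 0.5(395) = 105.

P* = 395, Q* = 105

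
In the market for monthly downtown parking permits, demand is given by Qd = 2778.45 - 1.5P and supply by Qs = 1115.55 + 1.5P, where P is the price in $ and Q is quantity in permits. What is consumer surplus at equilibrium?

Consumer surplus = 1263603

Set Qd = Qs: 2778.45 - 1.5P = 1115.55 + 1.5P, so 1662.9 = 3P and P* = 554.3.
Substitute back: Q* = 2778.45 - 1.5(554.3) = 1947.
Demand choke price (Qd = 0): P = 2778.45/1.5 = 1852.3. Consumer surplus = ½ × (1852.3 - 554.3) × 1947 = 1263603.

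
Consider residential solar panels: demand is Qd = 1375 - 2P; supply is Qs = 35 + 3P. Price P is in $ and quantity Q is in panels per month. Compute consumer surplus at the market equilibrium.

At equilibrium Qd = Qs, so 1375 - 2P = 35 + 3P; collecting terms, 1340 = 5P and P* = 268.
Then Q* = 1375 - 2(268) = 839.
Demand choke price (Qd = 0): P = 1375/2 = 687.5. Consumer surplus = ½ × (687.5 - 268) × 839 = 175980.25.

Consumer surplus = 175980.25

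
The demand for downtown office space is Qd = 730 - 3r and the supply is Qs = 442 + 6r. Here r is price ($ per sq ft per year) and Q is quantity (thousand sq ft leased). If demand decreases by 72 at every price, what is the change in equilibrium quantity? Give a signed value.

ΔQ = -48

Equating demand and supply, 730 - 3r = 442 + 6r gives 9r = 288, so r* = 32.
Then Q* = 730 - 3(32) = 634.
After the shift, demand is Qd = 658 - 3r.
The new intersection has 216 = 9r, i.e. r = 24, Q = 586.
ΔQ = 586 - 634 = -48.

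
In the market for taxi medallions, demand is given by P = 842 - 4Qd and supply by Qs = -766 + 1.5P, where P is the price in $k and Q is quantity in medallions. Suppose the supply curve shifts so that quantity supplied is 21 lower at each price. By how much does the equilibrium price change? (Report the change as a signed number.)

Rewriting in direct form: Qd = 210.5 - 0.25P.
Set Qd = Qs: 210.5 - 0.25P = -766 + 1.5P, so 976.5 = 1.75P and P* = 558.
Plugging P* into demand: Q* = 210.5 - 0.25(558) = 71.
After the shift, supply is Qs = -787 + 1.5P.
The new intersection has 997.5 = 1.75P, i.e. P = 570, Q = 68.
ΔP = 570 - 558 = 12.

ΔP = 12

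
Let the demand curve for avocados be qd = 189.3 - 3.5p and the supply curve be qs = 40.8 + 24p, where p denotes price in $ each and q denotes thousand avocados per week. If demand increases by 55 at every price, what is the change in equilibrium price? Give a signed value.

Set qd = qs: 189.3 - 3.5p = 40.8 + 24p, so 148.5 = 27.5p and p* = 5.4.
From the demand curve, q* = 189.3 - 3.5(5.4) = 170.4.
After the shift, demand is qd = 244.3 - 3.5p.
The new intersection has 203.5 = 27.5p, i.e. p = 7.4, q = 218.4.
Δp = 7.4 - 5.4 = 2.

Δp = 2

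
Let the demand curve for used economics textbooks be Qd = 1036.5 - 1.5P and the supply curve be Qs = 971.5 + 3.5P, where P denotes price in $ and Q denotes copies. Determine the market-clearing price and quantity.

Set Qd = Qs: 1036.5 - 1.5P = 971.5 + 3.5P, so 65 = 5P and P* = 13.
Plugging P* into demand: Q* = 1036.5 - 1.5(13) = 1017.

P* = 13, Q* = 1017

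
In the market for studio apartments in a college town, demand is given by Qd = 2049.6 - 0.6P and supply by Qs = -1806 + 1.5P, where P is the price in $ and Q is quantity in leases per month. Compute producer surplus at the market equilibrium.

The market clears where 2049.6 - 0.6P = -1806 + 1.5P. Rearranging, 2.1P = 3855.6, hence P* = 1836.
Then Q* = 2049.6 - 0.6(1836) = 948.
Supply choke price (Qs = 0): P = 1204. Producer surplus = ½ × (1836 - 1204) × 948 = 299568.

Producer surplus = 299568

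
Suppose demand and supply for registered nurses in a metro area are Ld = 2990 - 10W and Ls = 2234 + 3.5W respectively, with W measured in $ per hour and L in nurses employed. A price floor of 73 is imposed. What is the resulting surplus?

With W fixed at 73, quantity demanded is 2260 and quantity supplied is 2489.5.
Surplus = Ls - Ld = 2489.5 - 2260 = 229.5.

Surplus = 229.5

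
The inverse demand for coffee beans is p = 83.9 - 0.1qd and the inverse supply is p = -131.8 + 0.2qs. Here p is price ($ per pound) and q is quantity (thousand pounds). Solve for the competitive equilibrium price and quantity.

p* = 12, q* = 719

In direct form, qd = 839 - 10p and qs = 659 + 5p.
Set qd = qs: 839 - 10p = 659 + 5p, so 180 = 15p and p* = 12.
Then q* = 839 - 10(12) = 719.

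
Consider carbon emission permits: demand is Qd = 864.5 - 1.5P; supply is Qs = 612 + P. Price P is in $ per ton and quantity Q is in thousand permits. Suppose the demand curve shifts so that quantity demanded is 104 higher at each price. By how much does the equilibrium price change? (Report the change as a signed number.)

ΔP = 41.6

The market clears where 864.5 - 1.5P = 612 + P. Rearranging, 2.5P = 252.5, hence P* = 101.
Plugging P* into demand: Q* = 864.5 - 1.5(101) = 713.
After the shift, demand is Qd = 968.5 - 1.5P.
Re-solving, 2.5P = 356.5 gives P = 142.6 and Q = 754.6.
ΔP = 142.6 - 101 = 41.6.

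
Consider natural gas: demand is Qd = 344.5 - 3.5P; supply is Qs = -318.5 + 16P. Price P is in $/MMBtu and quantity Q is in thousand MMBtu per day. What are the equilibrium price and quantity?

Set Qd = Qs: 344.5 - 3.5P = -318.5 + 16P, so 663 = 19.5P and P* = 34.
Substitute back: Q* = 344.5 - 3.5(34) = 225.5.

P* = 34, Q* = 225.5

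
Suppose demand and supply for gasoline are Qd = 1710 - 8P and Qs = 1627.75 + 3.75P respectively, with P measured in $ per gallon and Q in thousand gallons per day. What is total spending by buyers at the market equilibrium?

Equating demand and supply, 1710 - 8P = 1627.75 + 3.75P gives 11.75P = 82.25, so P* = 7.
From the demand curve, Q* = 1710 - 8(7) = 1654.
Total spending by buyers = P* × Q* = 7 × 1654 = 11578.

Total spending by buyers = 11578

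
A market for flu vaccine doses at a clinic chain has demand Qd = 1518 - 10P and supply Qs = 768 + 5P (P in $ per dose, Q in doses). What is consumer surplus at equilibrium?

The market clears where 1518 - 10P = 768 + 5P. Rearranging, 15P = 750, hence P* = 50.
Plugging P* into demand: Q* = 1518 - 10(50) = 1018.
Demand choke price (Qd = 0): P = 1518/10 = 151.8. Consumer surplus = ½ × (151.8 - 50) × 1018 = 51816.2.

Consumer surplus = 51816.2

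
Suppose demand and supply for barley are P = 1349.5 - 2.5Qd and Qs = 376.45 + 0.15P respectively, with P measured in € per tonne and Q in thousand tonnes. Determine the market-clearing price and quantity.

Solving each curve for Q: Qd = 539.8 - 0.4P.
Set Qd = Qs: 539.8 - 0.4P = 376.45 + 0.15P, so 163.35 = 0.55P and P* = 297.
From the demand curve, Q* = 539.8 - 0.4(297) = 421.

P* = 297, Q* = 421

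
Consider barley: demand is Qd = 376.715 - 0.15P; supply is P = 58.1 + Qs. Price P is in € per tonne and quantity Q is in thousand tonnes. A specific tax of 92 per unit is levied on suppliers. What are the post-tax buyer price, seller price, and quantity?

P_b = 458.1, P_s = 366.1, Q = 308

In direct form, Qs = -58.1 + P.
The tax drives a wedge P_b - P_s = 92. Substituting P_s = P_b - 92 into supply: Qs = -150.1 + P_b.
Set Qd = Qs: 376.715 - 0.15P_b = -150.1 + P_b, so 526.815 = 1.15P_b and P_b = 458.1.
So P_s = 366.1 and the quantity traded is Q = 376.715 - 0.15(458.1) = 308.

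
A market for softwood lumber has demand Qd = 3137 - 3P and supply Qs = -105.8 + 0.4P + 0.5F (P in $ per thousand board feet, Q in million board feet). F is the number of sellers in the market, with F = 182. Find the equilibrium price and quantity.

P* = 927, Q* = 356

With F = 182, supply is Qs = -14.8 + 0.4P.
The market clears where 3137 - 3P = -14.8 + 0.4P. Rearranging, 3.4P = 3151.8, hence P* = 927.
Plugging P* into demand: Q* = 3137 - 3(927) = 356.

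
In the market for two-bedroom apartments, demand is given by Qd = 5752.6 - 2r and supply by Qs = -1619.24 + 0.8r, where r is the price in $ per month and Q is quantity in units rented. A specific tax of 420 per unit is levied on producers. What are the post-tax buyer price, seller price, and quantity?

With a tax of 420 on producers, they supply based on the net price r_s = r_b - 420, so Qs = -1955.24 + 0.8r_b.
Market clearing requires 5752.6 - 2r_b = -1955.24 + 0.8r_b; hence 7707.84 = 2.8r_b and r_b = 2752.8.
So r_s = 2332.8 and the quantity traded is Q = 5752.6 - 2(2752.8) = 247.

r_b = 2752.8, r_s = 2332.8, Q = 247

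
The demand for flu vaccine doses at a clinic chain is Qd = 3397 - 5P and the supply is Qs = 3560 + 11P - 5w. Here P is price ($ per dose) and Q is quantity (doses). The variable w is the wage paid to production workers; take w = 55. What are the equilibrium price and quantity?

With w = 55, supply is Qs = 3285 + 11P.
The market clears where 3397 - 5P = 3285 + 11P. Rearranging, 16P = 112, hence P* = 7.
Then Q* = 3397 - 5(7) = 3362.

P* = 7, Q* = 3362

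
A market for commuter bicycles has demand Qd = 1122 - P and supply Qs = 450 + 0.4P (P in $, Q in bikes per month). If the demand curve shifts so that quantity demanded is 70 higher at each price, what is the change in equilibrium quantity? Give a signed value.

At equilibrium Qd = Qs, so 1122 - P = 450 + 0.4P; collecting terms, 672 = 1.4P and P* = 480.
Substitute back: Q* = 1122 - 480 = 642.
After the shift, demand is Qd = 1192 - P.
Re-solving, 1.4P = 742 gives P = 530 and Q = 662.
ΔQ = 662 - 642 = 20.

ΔQ = 20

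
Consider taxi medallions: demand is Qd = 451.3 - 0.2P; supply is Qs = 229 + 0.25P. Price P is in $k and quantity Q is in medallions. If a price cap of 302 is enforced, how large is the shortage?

Shortage = 86.4

At P = 302: Qd = 390.9 and Qs = 304.5.
Shortage = Qd - Qs = 390.9 - 304.5 = 86.4.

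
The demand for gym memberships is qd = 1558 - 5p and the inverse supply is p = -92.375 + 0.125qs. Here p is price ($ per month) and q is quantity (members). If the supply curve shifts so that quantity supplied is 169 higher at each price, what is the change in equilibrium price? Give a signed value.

Inverting to quantity form: qs = 739 + 8p.
Set qd = qs: 1558 - 5p = 739 + 8p, so 819 = 13p and p* = 63.
Then q* = 1558 - 5(63) = 1243.
After the shift, supply is qs = 908 + 8p.
Re-solving, 13p = 650 gives p = 50 and q = 1308.
Δp = 50 - 63 = -13.

Δp = -13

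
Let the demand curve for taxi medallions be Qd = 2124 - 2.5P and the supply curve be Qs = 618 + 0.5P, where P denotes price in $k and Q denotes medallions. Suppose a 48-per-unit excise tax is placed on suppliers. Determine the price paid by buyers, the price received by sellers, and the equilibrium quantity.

The tax drives a wedge P_b - P_s = 48. Substituting P_s = P_b - 48 into supply: Qs = 594 + 0.5P_b.
Set Qd = Qs: 2124 - 2.5P_b = 594 + 0.5P_b, so 1530 = 3P_b and P_b = 510.
Then P_s = 510 - 48 = 462 and Q = 2124 - 2.5(510) = 849.

P_b = 510, P_s = 462, Q = 849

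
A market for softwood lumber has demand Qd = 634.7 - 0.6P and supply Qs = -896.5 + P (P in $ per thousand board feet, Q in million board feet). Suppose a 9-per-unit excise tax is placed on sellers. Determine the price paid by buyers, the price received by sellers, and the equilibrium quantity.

P_b = 962.625, P_s = 953.625, Q = 57.125

The tax drives a wedge P_b - P_s = 9. Substituting P_s = P_b - 9 into supply: Qs = -905.5 + P_b.
Equate demand and the shifted supply: 634.7 - 0.6P_b = -905.5 + P_b, giving 1.6P_b = 1540.2, so P_b = 962.625.
So P_s = 953.625 and the quantity traded is Q = 634.7 - 0.6(962.625) = 57.125.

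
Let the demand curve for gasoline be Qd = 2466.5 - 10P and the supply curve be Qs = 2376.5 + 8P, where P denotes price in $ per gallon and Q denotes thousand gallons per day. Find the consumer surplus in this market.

Consumer surplus = 291973.6125

Set Qd = Qs: 2466.5 - 10P = 2376.5 + 8P, so 90 = 18P and P* = 5.
Substitute back: Q* = 2466.5 - 10(5) = 2416.5.
Demand choke price (Qd = 0): P = 2466.5/10 = 246.65. Consumer surplus = ½ × (246.65 - 5) × 2416.5 = 291973.6125.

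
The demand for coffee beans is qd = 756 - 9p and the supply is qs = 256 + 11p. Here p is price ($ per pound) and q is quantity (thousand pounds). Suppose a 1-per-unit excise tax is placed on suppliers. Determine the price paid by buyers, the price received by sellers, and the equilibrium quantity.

The tax drives a wedge p_b - p_s = 1. Substituting p_s = p_b - 1 into supply: qs = 245 + 11p_b.
Market clearing requires 756 - 9p_b = 245 + 11p_b; hence 511 = 20p_b and p_b = 25.55.
Then p_s = 25.55 - 1 = 24.55 and q = 756 - 9(25.55) = 526.05.

p_b = 25.55, p_s = 24.55, q = 526.05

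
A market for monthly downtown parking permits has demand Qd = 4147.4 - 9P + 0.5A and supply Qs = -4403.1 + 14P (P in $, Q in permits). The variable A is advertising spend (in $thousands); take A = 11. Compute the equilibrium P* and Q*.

With A = 11, demand is Qd = 4152.9 - 9P.
The market clears where 4152.9 - 9P = -4403.1 + 14P. Rearranging, 23P = 8556, hence P* = 372.
Substitute back: Q* = 4152.9 - 9(372) = 804.9.

P* = 372, Q* = 804.9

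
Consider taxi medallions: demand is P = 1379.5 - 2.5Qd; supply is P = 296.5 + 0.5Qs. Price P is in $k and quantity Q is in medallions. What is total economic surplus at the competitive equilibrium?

Rewriting in direct form: Qd = 551.8 - 0.4P and Qs = -593 + 2P.
The market clears where 551.8 - 0.4P = -593 + 2P. Rearranging, 2.4P = 1144.8, hence P* = 477.
Then Q* = 551.8 - 0.4(477) = 361.
Demand choke price = 1379.5; supply choke price = 296.5. CS = ½(1379.5 - 477)(361) = 162901.25; PS = ½(477 - 296.5)(361) = 32580.25. Total surplus = 195481.5.

Total surplus = 195481.5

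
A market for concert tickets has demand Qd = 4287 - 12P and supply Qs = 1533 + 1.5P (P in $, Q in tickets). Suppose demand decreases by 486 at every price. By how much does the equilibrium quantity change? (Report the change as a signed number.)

At equilibrium Qd = Qs, so 4287 - 12P = 1533 + 1.5P; collecting terms, 2754 = 13.5P and P* = 204.
Plugging P* into demand: Q* = 4287 - 12(204) = 1839.
After the shift, demand is Qd = 3801 - 12P.
Re-solving, 13.5P = 2268 gives P = 168 and Q = 1785.
ΔQ = 1785 - 1839 = -54.

ΔQ = -54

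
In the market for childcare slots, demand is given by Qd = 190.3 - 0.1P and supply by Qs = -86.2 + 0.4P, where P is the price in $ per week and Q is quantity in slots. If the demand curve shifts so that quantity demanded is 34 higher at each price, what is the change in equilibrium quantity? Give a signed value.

ΔQ = 27.2

The market clears where 190.3 - 0.1P = -86.2 + 0.4P. Rearranging, 0.5P = 276.5, hence P* = 553.
Substitute back: Q* = 190.3 - 0.1(553) = 135.
After the shift, demand is Qd = 224.3 - 0.1P.
Re-solving, 0.5P = 310.5 gives P = 621 and Q = 162.2.
ΔQ = 162.2 - 135 = 27.2.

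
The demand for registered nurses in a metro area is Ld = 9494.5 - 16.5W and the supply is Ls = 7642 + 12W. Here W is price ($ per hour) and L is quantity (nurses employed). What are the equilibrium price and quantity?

The market clears where 9494.5 - 16.5W = 7642 + 12W. Rearranging, 28.5W = 1852.5, hence W* = 65.
Plugging W* into demand: L* = 9494.5 - 16.5(65) = 8422.

W* = 65, L* = 8422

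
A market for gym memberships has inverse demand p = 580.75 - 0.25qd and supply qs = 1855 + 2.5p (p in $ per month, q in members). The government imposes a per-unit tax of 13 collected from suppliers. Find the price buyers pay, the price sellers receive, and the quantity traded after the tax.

Solving each curve for q: qd = 2323 - 4p.
Suppliers keep p_s = p_b - 13 per unit, so supply in terms of the buyer price is qs = 1822.5 + 2.5p_b.
Set qd = qs: 2323 - 4p_b = 1822.5 + 2.5p_b, so 500.5 = 6.5p_b and p_b = 77.
So p_s = 64 and the quantity traded is q = 2323 - 4(77) = 2015.

p_b = 77, p_s = 64, q = 2015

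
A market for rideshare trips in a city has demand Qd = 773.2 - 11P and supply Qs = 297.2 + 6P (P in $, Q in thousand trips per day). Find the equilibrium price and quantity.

P* = 28, Q* = 465.2

Equating demand and supply, 773.2 - 11P = 297.2 + 6P gives 17P = 476, so P* = 28.
Then Q* = 773.2 - 11(28) = 465.2.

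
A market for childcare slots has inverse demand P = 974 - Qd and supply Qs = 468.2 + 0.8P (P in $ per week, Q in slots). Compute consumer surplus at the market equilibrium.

Consumer surplus = 240124.5

Inverting to quantity form: Qd = 974 - P.
The market clears where 974 - P = 468.2 + 0.8P. Rearranging, 1.8P = 505.8, hence P* = 281.
Then Q* = 974 - 281 = 693.
Demand choke price (Qd = 0): P = 974. Consumer surplus = ½ × (974 - 281) × 693 = 240124.5.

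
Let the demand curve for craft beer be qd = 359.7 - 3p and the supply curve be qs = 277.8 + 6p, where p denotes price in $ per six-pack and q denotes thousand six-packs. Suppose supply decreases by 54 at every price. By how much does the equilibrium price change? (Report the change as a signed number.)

Δp = 6

At equilibrium qd = qs, so 359.7 - 3p = 277.8 + 6p; collecting terms, 81.9 = 9p and p* = 9.1.
Then q* = 359.7 - 3(9.1) = 332.4.
After the shift, supply is qs = 223.8 + 6p.
New equilibrium: 135.9 = 9p, so p = 15.1 and q = 314.4.
Δp = 15.1 - 9.1 = 6.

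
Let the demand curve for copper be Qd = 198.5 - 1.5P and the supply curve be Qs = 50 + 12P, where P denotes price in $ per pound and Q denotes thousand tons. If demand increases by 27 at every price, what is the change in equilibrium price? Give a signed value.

ΔP = 2

Set Qd = Qs: 198.5 - 1.5P = 50 + 12P, so 148.5 = 13.5P and P* = 11.
Substitute back: Q* = 198.5 - 1.5(11) = 182.
After the shift, demand is Qd = 225.5 - 1.5P.
Re-solving, 13.5P = 175.5 gives P = 13 and Q = 206.
ΔP = 13 - 11 = 2.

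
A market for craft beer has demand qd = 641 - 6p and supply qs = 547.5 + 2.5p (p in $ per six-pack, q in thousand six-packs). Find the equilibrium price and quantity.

At equilibrium qd = qs, so 641 - 6p = 547.5 + 2.5p; collecting terms, 93.5 = 8.5p and p* = 11.
Then q* = 641 - 6(11) = 575.

p* = 11, q* = 575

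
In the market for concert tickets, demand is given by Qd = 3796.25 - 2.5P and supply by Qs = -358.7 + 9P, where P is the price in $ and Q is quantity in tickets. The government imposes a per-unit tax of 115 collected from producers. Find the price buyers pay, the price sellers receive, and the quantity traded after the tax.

With a tax of 115 on producers, they supply based on the net price P_s = P_b - 115, so Qs = -1393.7 + 9P_b.
Equate demand and the shifted supply: 3796.25 - 2.5P_b = -1393.7 + 9P_b, giving 11.5P_b = 5189.95, so P_b = 451.3.
So P_s = 336.3 and the quantity traded is Q = 3796.25 - 2.5(451.3) = 2668.

P_b = 451.3, P_s = 336.3, Q = 2668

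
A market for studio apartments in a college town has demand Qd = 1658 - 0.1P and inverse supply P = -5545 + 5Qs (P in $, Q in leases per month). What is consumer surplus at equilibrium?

In direct form, Qs = 1109 + 0.2P.
Equating demand and supply, 1658 - 0.1P = 1109 + 0.2P gives 0.3P = 549, so P* = 1830.
Plugging P* into demand: Q* = 1658 - 0.1(1830) = 1475.
Demand choke price (Qd = 0): P = 1658/0.1 = 16580. Consumer surplus = ½ × (16580 - 1830) × 1475 = 10878125.

Consumer surplus = 10878125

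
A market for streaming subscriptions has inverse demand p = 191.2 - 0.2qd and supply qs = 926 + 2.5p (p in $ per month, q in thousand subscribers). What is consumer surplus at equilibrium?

Solving each curve for q: qd = 956 - 5p.
Set qd = qs: 956 - 5p = 926 + 2.5p, so 30 = 7.5p and p* = 4.
Then q* = 956 - 5(4) = 936.
Demand choke price (qd = 0): p = 956/5 = 191.2. Consumer surplus = ½ × (191.2 - 4) × 936 = 87609.6.

Consumer surplus = 87609.6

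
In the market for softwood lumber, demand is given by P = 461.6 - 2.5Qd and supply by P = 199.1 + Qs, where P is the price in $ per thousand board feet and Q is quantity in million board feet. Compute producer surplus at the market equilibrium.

Producer surplus = 2812.5

In direct form, Qd = 184.64 - 0.4P and Qs = -199.1 + P.
The market clears where 184.64 - 0.4P = -199.1 + P. Rearranging, 1.4P = 383.74, hence P* = 274.1.
Plugging P* into demand: Q* = 184.64 - 0.4(274.1) = 75.
Supply choke price (Qs = 0): P = 199.1. Producer surplus = ½ × (274.1 - 199.1) × 75 = 2812.5.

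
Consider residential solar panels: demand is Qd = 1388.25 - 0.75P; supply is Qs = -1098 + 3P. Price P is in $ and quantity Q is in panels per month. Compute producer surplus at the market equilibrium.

The market clears where 1388.25 - 0.75P = -1098 + 3P. Rearranging, 3.75P = 2486.25, hence P* = 663.
Then Q* = 1388.25 - 0.75(663) = 891.
Supply choke price (Qs = 0): P = 366. Producer surplus = ½ × (663 - 366) × 891 = 132313.5.

Producer surplus = 132313.5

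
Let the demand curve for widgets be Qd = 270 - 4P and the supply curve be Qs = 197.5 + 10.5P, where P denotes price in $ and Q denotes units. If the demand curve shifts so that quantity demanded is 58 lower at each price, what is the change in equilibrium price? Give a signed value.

The market clears where 270 - 4P = 197.5 + 10.5P. Rearranging, 14.5P = 72.5, hence P* = 5.
Substitute back: Q* = 270 - 4(5) = 250.
After the shift, demand is Qd = 212 - 4P.
Re-solving, 14.5P = 14.5 gives P = 1 and Q = 208.
ΔP = 1 - 5 = -4.

ΔP = -4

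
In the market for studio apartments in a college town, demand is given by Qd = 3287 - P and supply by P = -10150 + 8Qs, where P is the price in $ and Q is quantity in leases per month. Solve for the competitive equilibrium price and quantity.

Solving each curve for Q: Qs = 1268.75 + 0.125P.
Set Qd = Qs: 3287 - P = 1268.75 + 0.125P, so 2018.25 = 1.125P and P* = 1794.
Substitute back: Q* = 3287 - 1794 = 1493.

P* = 1794, Q* = 1493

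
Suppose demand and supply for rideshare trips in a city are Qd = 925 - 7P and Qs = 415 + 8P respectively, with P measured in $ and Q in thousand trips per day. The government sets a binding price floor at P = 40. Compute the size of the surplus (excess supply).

Surplus = 90

With P fixed at 40, quantity demanded is 645 and quantity supplied is 735.
Surplus = Qs - Qd = 735 - 645 = 90.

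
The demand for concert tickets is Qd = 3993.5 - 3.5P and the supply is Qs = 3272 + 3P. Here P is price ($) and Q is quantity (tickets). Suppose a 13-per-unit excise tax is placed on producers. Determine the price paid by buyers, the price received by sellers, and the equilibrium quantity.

P_b = 117, P_s = 104, Q = 3584

Producers keep P_s = P_b - 13 per unit, so supply in terms of the buyer price is Qs = 3233 + 3P_b.
Set Qd = Qs: 3993.5 - 3.5P_b = 3233 + 3P_b, so 760.5 = 6.5P_b and P_b = 117.
Then P_s = 117 - 13 = 104 and Q = 3993.5 - 3.5(117) = 3584.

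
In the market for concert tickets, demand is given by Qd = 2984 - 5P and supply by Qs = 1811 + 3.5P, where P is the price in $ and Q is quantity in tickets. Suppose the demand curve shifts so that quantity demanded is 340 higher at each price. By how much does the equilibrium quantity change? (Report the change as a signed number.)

ΔQ = 140

At equilibrium Qd = Qs, so 2984 - 5P = 1811 + 3.5P; collecting terms, 1173 = 8.5P and P* = 138.
From the demand curve, Q* = 2984 - 5(138) = 2294.
After the shift, demand is Qd = 3324 - 5P.
The new intersection has 1513 = 8.5P, i.e. P = 178, Q = 2434.
ΔQ = 2434 - 2294 = 140.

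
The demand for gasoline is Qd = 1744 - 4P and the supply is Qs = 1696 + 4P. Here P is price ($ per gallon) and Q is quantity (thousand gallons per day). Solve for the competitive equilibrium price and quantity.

P* = 6, Q* = 1720

Set Qd = Qs: 1744 - 4P = 1696 + 4P, so 48 = 8P and P* = 6.
Plugging P* into demand: Q* = 1744 - 4(6) = 1720.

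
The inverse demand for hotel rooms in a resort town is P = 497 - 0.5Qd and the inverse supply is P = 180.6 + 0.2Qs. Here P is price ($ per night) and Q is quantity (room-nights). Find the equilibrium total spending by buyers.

Solving each curve for Q: Qd = 994 - 2P and Qs = -903 + 5P.
Equating demand and supply, 994 - 2P = -903 + 5P gives 7P = 1897, so P* = 271.
Then Q* = 994 - 2(271) = 452.
Total spending by buyers = P* × Q* = 271 × 452 = 122492.

Total spending by buyers = 122492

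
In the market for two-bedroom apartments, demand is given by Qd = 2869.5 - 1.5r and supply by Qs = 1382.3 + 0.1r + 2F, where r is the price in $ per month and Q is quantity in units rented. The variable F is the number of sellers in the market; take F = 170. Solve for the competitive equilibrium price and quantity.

r* = 717, Q* = 1794

With F = 170, supply is Qs = 1722.3 + 0.1r.
At equilibrium Qd = Qs, so 2869.5 - 1.5r = 1722.3 + 0.1r; collecting terms, 1147.2 = 1.6r and r* = 717.
Then Q* = 2869.5 - 1.5(717) = 1794.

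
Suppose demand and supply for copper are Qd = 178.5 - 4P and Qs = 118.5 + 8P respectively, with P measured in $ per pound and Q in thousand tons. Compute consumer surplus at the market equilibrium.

Consumer surplus = 3140.28125

Set Qd = Qs: 178.5 - 4P = 118.5 + 8P, so 60 = 12P and P* = 5.
From the demand curve, Q* = 178.5 - 4(5) = 158.5.
Demand choke price (Qd = 0): P = 178.5/4 = 44.625. Consumer surplus = ½ × (44.625 - 5) × 158.5 = 3140.28125.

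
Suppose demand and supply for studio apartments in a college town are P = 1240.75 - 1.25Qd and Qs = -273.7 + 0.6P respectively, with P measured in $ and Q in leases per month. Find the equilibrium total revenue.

Solving each curve for Q: Qd = 992.6 - 0.8P.
The market clears where 992.6 - 0.8P = -273.7 + 0.6P. Rearranging, 1.4P = 1266.3, hence P* = 904.5.
From the demand curve, Q* = 992.6 - 0.8(904.5) = 269.
Total revenue = P* × Q* = 904.5 × 269 = 243310.5.

Total revenue = 243310.5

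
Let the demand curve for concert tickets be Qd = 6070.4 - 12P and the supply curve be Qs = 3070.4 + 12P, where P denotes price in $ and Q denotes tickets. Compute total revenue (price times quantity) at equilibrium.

At equilibrium Qd = Qs, so 6070.4 - 12P = 3070.4 + 12P; collecting terms, 3000 = 24P and P* = 125.
Then Q* = 6070.4 - 12(125) = 4570.4.
Total revenue = P* × Q* = 125 × 4570.4 = 571300.

Total revenue = 571300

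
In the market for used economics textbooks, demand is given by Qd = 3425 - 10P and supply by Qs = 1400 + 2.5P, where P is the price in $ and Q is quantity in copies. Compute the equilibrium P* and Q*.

Set Qd = Qs: 3425 - 10P = 1400 + 2.5P, so 2025 = 12.5P and P* = 162.
Then Q* = 3425 - 10(162) = 1805.

P* = 162, Q* = 1805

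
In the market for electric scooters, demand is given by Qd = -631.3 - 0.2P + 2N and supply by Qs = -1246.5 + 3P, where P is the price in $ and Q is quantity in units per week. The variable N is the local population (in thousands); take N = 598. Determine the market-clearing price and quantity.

With N = 598, demand is Qd = 564.7 - 0.2P.
Set Qd = Qs: 564.7 - 0.2P = -1246.5 + 3P, so 1811.2 = 3.2P and P* = 566.
Substitute back: Q* = 564.7 - 0.2(566) = 451.5.

P* = 566, Q* = 451.5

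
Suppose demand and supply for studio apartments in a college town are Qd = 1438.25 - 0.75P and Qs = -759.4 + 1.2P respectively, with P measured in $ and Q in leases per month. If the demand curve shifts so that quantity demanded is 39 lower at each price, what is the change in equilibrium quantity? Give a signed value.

Set Qd = Qs: 1438.25 - 0.75P = -759.4 + 1.2P, so 2197.65 = 1.95P and P* = 1127.
From the demand curve, Q* = 1438.25 - 0.75(1127) = 593.
After the shift, demand is Qd = 1399.25 - 0.75P.
Re-solving, 1.95P = 2158.65 gives P = 1107 and Q = 569.
ΔQ = 569 - 593 = -24.

ΔQ = -24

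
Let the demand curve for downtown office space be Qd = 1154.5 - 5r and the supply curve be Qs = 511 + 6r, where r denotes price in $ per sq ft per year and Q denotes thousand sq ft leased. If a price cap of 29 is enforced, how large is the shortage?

Shortage = 324.5

Evaluating both curves at the ceiling price 29 gives Qd = 1009.5, Qs = 685.
Shortage = Qd - Qs = 1009.5 - 685 = 324.5.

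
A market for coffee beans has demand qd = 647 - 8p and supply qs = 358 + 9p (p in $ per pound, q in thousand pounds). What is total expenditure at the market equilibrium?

At equilibrium qd = qs, so 647 - 8p = 358 + 9p; collecting terms, 289 = 17p and p* = 17.
Plugging p* into demand: q* = 647 - 8(17) = 511.
Total expenditure = p* × q* = 17 × 511 = 8687.

Total expenditure = 8687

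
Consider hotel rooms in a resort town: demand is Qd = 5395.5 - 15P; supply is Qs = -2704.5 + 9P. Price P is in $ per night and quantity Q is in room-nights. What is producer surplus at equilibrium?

Producer surplus = 6160.5

The market clears where 5395.5 - 15P = -2704.5 + 9P. Rearranging, 24P = 8100, hence P* = 337.5.
Then Q* = 5395.5 - 15(337.5) = 333.
Supply choke price (Qs = 0): P = 300.5. Producer surplus = ½ × (337.5 - 300.5) × 333 = 6160.5.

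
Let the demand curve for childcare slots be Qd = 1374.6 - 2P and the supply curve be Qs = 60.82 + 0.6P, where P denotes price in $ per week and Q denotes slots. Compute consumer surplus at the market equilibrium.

Set Qd = Qs: 1374.6 - 2P = 60.82 + 0.6P, so 1313.78 = 2.6P and P* = 505.3.
Substitute back: Q* = 1374.6 - 2(505.3) = 364.
Demand choke price (Qd = 0): P = 1374.6/2 = 687.3. Consumer surplus = ½ × (687.3 - 505.3) × 364 = 33124.

Consumer surplus = 33124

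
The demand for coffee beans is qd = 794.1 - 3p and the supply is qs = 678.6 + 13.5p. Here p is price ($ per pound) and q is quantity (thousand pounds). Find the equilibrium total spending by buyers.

Total spending by buyers = 5411.7

Equating demand and supply, 794.1 - 3p = 678.6 + 13.5p gives 16.5p = 115.5, so p* = 7.
From the demand curve, q* = 794.1 - 3(7) = 773.1.
Total spending by buyers = p* × q* = 7 × 773.1 = 5411.7.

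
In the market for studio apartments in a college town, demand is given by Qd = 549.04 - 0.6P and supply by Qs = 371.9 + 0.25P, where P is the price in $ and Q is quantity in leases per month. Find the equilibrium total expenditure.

Equating demand and supply, 549.04 - 0.6P = 371.9 + 0.25P gives 0.85P = 177.14, so P* = 208.4.
Substitute back: Q* = 549.04 - 0.6(208.4) = 424.
Total expenditure = P* × Q* = 208.4 × 424 = 88361.6.

Total expenditure = 88361.6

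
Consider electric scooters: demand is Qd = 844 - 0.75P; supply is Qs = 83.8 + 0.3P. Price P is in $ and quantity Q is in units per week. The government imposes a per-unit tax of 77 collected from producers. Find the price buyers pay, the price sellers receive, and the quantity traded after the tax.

The tax drives a wedge P_b - P_s = 77. Substituting P_s = P_b - 77 into supply: Qs = 60.7 + 0.3P_b.
Market clearing requires 844 - 0.75P_b = 60.7 + 0.3P_b; hence 783.3 = 1.05P_b and P_b = 746.
So P_s = 669 and the quantity traded is Q = 844 - 0.75(746) = 284.5.

P_b = 746, P_s = 669, Q = 284.5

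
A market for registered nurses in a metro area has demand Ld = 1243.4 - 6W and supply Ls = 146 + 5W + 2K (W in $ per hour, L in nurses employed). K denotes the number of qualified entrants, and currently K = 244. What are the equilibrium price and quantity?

W* = 55.4, L* = 911

With K = 244, supply is Ls = 634 + 5W.
The market clears where 1243.4 - 6W = 634 + 5W. Rearranging, 11W = 609.4, hence W* = 55.4.
Substitute back: L* = 1243.4 - 6(55.4) = 911.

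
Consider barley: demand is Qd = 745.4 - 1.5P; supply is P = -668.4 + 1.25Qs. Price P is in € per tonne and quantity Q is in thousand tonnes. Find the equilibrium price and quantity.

Inverting to quantity form: Qs = 534.72 + 0.8P.
Set Qd = Qs: 745.4 - 1.5P = 534.72 + 0.8P, so 210.68 = 2.3P and P* = 91.6.
Plugging P* into demand: Q* = 745.4 - 1.5(91.6) = 608.

P* = 91.6, Q* = 608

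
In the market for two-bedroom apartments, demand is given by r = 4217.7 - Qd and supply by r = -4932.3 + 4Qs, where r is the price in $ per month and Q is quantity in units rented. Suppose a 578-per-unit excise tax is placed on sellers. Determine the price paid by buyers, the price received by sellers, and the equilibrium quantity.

Solving each curve for Q: Qd = 4217.7 - r and Qs = 1233.075 + 0.25r.
The tax drives a wedge r_b - r_s = 578. Substituting r_s = r_b - 578 into supply: Qs = 1088.575 + 0.25r_b.
Market clearing requires 4217.7 - r_b = 1088.575 + 0.25r_b; hence 3129.125 = 1.25r_b and r_b = 2503.3.
Then r_s = 2503.3 - 578 = 1925.3 and Q = 4217.7 - 2503.3 = 1714.4.

r_b = 2503.3, r_s = 1925.3, Q = 1714.4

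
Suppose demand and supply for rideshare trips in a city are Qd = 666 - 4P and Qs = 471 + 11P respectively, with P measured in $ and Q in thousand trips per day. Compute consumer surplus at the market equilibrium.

Set Qd = Qs: 666 - 4P = 471 + 11P, so 195 = 15P and P* = 13.
Substitute back: Q* = 666 - 4(13) = 614.
Demand choke price (Qd = 0): P = 666/4 = 166.5. Consumer surplus = ½ × (166.5 - 13) × 614 = 47124.5.

Consumer surplus = 47124.5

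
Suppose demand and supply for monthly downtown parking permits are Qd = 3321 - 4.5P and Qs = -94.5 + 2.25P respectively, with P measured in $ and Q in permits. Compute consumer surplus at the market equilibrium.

The market clears where 3321 - 4.5P = -94.5 + 2.25P. Rearranging, 6.75P = 3415.5, hence P* = 506.
From the demand curve, Q* = 3321 - 4.5(506) = 1044.
Demand choke price (Qd = 0): P = 3321/4.5 = 738. Consumer surplus = ½ × (738 - 506) × 1044 = 121104.

Consumer surplus = 121104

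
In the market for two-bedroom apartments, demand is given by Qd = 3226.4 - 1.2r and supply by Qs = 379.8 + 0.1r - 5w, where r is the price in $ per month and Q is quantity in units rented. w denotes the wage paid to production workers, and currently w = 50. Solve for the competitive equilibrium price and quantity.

With w = 50, supply is Qs = 129.8 + 0.1r.
The market clears where 3226.4 - 1.2r = 129.8 + 0.1r. Rearranging, 1.3r = 3096.6, hence r* = 2382.
Plugging r* into demand: Q* = 3226.4 - 1.2(2382) = 368.

r* = 2382, Q* = 368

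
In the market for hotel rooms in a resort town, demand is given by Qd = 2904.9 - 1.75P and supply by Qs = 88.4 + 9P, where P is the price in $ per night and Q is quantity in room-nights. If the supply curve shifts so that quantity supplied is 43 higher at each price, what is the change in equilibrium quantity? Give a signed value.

ΔQ = 7

At equilibrium Qd = Qs, so 2904.9 - 1.75P = 88.4 + 9P; collecting terms, 2816.5 = 10.75P and P* = 262.
From the demand curve, Q* = 2904.9 - 1.75(262) = 2446.4.
After the shift, supply is Qs = 131.4 + 9P.
The new intersection has 2773.5 = 10.75P, i.e. P = 258, Q = 2453.4.
ΔQ = 2453.4 - 2446.4 = 7.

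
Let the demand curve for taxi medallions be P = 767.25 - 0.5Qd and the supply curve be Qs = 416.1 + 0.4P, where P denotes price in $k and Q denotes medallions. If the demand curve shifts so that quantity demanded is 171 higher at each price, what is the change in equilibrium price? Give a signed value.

ΔP = 71.25

Inverting to quantity form: Qd = 1534.5 - 2P.
The market clears where 1534.5 - 2P = 416.1 + 0.4P. Rearranging, 2.4P = 1118.4, hence P* = 466.
Then Q* = 1534.5 - 2(466) = 602.5.
After the shift, demand is Qd = 1705.5 - 2P.
The new intersection has 1289.4 = 2.4P, i.e. P = 537.25, Q = 631.
ΔP = 537.25 - 466 = 71.25.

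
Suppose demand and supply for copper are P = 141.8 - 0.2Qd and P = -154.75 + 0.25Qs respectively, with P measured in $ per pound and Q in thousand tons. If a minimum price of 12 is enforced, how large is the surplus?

Surplus = 18

Rewriting in direct form: Qd = 709 - 5P and Qs = 619 + 4P.
At P = 12: Qd = 649 and Qs = 667.
Surplus = Qs - Qd = 667 - 649 = 18.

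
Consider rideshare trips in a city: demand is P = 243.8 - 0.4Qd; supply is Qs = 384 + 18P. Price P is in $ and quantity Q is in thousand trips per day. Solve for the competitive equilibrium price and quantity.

Solving each curve for Q: Qd = 609.5 - 2.5P.
At equilibrium Qd = Qs, so 609.5 - 2.5P = 384 + 18P; collecting terms, 225.5 = 20.5P and P* = 11.
Plugging P* into demand: Q* = 609.5 - 2.5(11) = 582.

P* = 11, Q* = 582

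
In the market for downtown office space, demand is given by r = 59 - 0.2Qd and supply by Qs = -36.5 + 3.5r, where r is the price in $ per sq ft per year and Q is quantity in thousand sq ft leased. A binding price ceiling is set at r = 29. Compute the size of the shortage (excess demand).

Shortage = 85

Inverting to quantity form: Qd = 295 - 5r.
Evaluating both curves at the ceiling price 29 gives Qd = 150, Qs = 65.
Shortage = Qd - Qs = 150 - 65 = 85.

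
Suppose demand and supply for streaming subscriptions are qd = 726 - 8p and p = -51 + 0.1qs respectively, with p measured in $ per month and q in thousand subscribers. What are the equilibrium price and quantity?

Solving each curve for q: qs = 510 + 10p.
The market clears where 726 - 8p = 510 + 10p. Rearranging, 18p = 216, hence p* = 12.
Plugging p* into demand: q* = 726 - 8(12) = 630.

p* = 12, q* = 630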